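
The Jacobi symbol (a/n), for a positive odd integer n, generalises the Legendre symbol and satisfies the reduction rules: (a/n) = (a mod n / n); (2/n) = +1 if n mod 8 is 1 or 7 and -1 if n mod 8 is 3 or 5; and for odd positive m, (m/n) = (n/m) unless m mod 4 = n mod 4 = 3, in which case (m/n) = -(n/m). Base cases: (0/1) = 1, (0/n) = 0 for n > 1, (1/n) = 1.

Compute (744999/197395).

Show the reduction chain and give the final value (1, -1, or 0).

1

(744999/197395) = (152814/197395)   [reduce mod 197395]
152814 = 2^1·76407; (2/197395) = -1 since 197395 mod 8 = 3, so (152814/197395) = (-1)^1·(76407/197395); sign now -1
reciprocity: (76407/197395) = -1·(197395/76407) since 76407 mod 4 = 3, 197395 mod 4 = 3; sign now +1
(197395/76407) = (44581/76407)   [reduce mod 76407]
reciprocity: (44581/76407) = +1·(76407/44581) since 44581 mod 4 = 1, 76407 mod 4 = 3; sign now +1
(76407/44581) = (31826/44581)   [reduce mod 44581]
31826 = 2^1·15913; (2/44581) = -1 since 44581 mod 8 = 5, so (31826/44581) = (-1)^1·(15913/44581); sign now -1
reciprocity: (15913/44581) = +1·(44581/15913) since 15913 mod 4 = 1, 44581 mod 4 = 1; sign now -1
(44581/15913) = (12755/15913)   [reduce mod 15913]
reciprocity: (12755/15913) = +1·(15913/12755) since 12755 mod 4 = 3, 15913 mod 4 = 1; sign now -1
(15913/12755) = (3158/12755)   [reduce mod 12755]
3158 = 2^1·1579; (2/12755) = -1 since 12755 mod 8 = 3, so (3158/12755) = (-1)^1·(1579/12755); sign now +1
reciprocity: (1579/12755) = -1·(12755/1579) since 1579 mod 4 = 3, 12755 mod 4 = 3; sign now -1
(12755/1579) = (123/1579)   [reduce mod 1579]
reciprocity: (123/1579) = -1·(1579/123) since 123 mod 4 = 3, 1579 mod 4 = 3; sign now +1
(1579/123) = (103/123)   [reduce mod 123]
reciprocity: (103/123) = -1·(123/103) since 103 mod 4 = 3, 123 mod 4 = 3; sign now -1
(123/103) = (20/103)   [reduce mod 103]
20 = 2^2·5; (2/103) = +1 since 103 mod 8 = 7, so (20/103) = (+1)^2·(5/103); sign now -1
reciprocity: (5/103) = +1·(103/5) since 5 mod 4 = 1, 103 mod 4 = 3; sign now -1
(103/5) = (3/5)   [reduce mod 5]
reciprocity: (3/5) = +1·(5/3) since 3 mod 4 = 3, 5 mod 4 = 1; sign now -1
(5/3) = (2/3)   [reduce mod 3]
2 = 2^1·1; (2/3) = -1 since 3 mod 8 = 3, so (2/3) = (-1)^1·(1/3); sign now +1
(1/3) = 1; final value = sign = +1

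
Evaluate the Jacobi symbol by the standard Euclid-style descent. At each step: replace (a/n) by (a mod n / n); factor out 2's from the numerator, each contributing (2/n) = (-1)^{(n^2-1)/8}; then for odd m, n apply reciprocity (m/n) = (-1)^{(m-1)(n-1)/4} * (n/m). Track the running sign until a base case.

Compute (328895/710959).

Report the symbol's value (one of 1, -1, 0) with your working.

1

reciprocity: (328895/710959) = -1·(710959/328895) since 328895 mod 4 = 3, 710959 mod 4 = 3; sign now -1
(710959/328895) = (53169/328895)   [reduce mod 328895]
reciprocity: (53169/328895) = +1·(328895/53169) since 53169 mod 4 = 1, 328895 mod 4 = 3; sign now -1
(328895/53169) = (9881/53169)   [reduce mod 53169]
reciprocity: (9881/53169) = +1·(53169/9881) since 9881 mod 4 = 1, 53169 mod 4 = 1; sign now -1
(53169/9881) = (3764/9881)   [reduce mod 9881]
3764 = 2^2·941; (2/9881) = +1 since 9881 mod 8 = 1, so (3764/9881) = (+1)^2·(941/9881); sign now -1
reciprocity: (941/9881) = +1·(9881/941) since 941 mod 4 = 1, 9881 mod 4 = 1; sign now -1
(9881/941) = (471/941)   [reduce mod 941]
reciprocity: (471/941) = +1·(941/471) since 471 mod 4 = 3, 941 mod 4 = 1; sign now -1
(941/471) = (470/471)   [reduce mod 471]
470 = 2^1·235; (2/471) = +1 since 471 mod 8 = 7, so (470/471) = (+1)^1·(235/471); sign now -1
reciprocity: (235/471) = -1·(471/235) since 235 mod 4 = 3, 471 mod 4 = 3; sign now +1
(471/235) = (1/235)   [reduce mod 235]
(1/235) = 1; final value = sign = +1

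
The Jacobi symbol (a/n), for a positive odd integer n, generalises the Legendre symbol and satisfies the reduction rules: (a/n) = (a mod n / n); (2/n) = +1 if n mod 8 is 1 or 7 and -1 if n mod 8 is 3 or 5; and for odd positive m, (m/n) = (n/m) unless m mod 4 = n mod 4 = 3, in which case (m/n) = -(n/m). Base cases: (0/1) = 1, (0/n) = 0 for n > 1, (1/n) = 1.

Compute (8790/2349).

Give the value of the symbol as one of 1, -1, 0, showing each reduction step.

0

(8790/2349): 8790 mod 2349 = 1743, so (8790/2349) = (1743/2349)
flip (1743/2349) -> (2349/1743): both odd, 1743 mod 4 = 3, 2349 mod 4 = 1, so the flip contributes +1; sign now +1
(2349/1743): 2349 mod 1743 = 606, so (2349/1743) = (606/1743)
factor out 2^1: 606 = 2^1·303; with 1743 mod 8 = 7, (2/1743) = +1; sign now +1; continue with (303/1743)
flip (303/1743) -> (1743/303): both odd, 303 mod 4 = 3, 1743 mod 4 = 3, so the flip contributes -1; sign now -1
(1743/303): 1743 mod 303 = 228, so (1743/303) = (228/303)
factor out 2^2: 228 = 2^2·57; with 303 mod 8 = 7, (2/303) = +1; sign now -1; continue with (57/303)
flip (57/303) -> (303/57): both odd, 57 mod 4 = 1, 303 mod 4 = 3, so the flip contributes +1; sign now -1
(303/57): 303 mod 57 = 18, so (303/57) = (18/57)
factor out 2^1: 18 = 2^1·9; with 57 mod 8 = 1, (2/57) = +1; sign now -1; continue with (9/57)
flip (9/57) -> (57/9): both odd, 9 mod 4 = 1, 57 mod 4 = 1, so the flip contributes +1; sign now -1
(57/9): 57 mod 9 = 3, so (57/9) = (3/9)
flip (3/9) -> (9/3): both odd, 3 mod 4 = 3, 9 mod 4 = 1, so the flip contributes +1; sign now -1
(9/3): 9 mod 3 = 0, so (9/3) = (0/3)
reached (0/3); gcd(a, n) > 1, so (0/3) = 0 and the symbol is 0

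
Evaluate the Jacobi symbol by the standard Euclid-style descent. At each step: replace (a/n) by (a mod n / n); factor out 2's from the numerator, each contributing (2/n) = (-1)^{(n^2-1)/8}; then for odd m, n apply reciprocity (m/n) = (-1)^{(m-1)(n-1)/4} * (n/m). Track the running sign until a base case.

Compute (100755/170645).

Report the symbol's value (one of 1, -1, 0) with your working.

0

reciprocity: (100755/170645) = +1·(170645/100755) since 100755 mod 4 = 3, 170645 mod 4 = 1; sign now +1
(170645/100755) = (69890/100755)   [reduce mod 100755]
69890 = 2^1·34945; (2/100755) = -1 since 100755 mod 8 = 3, so (69890/100755) = (-1)^1·(34945/100755); sign now -1
reciprocity: (34945/100755) = +1·(100755/34945) since 34945 mod 4 = 1, 100755 mod 4 = 3; sign now -1
(100755/34945) = (30865/34945)   [reduce mod 34945]
reciprocity: (30865/34945) = +1·(34945/30865) since 30865 mod 4 = 1, 34945 mod 4 = 1; sign now -1
(34945/30865) = (4080/30865)   [reduce mod 30865]
4080 = 2^4·255; (2/30865) = +1 since 30865 mod 8 = 1, so (4080/30865) = (+1)^4·(255/30865); sign now -1
reciprocity: (255/30865) = +1·(30865/255) since 255 mod 4 = 3, 30865 mod 4 = 1; sign now -1
(30865/255) = (10/255)   [reduce mod 255]
10 = 2^1·5; (2/255) = +1 since 255 mod 8 = 7, so (10/255) = (+1)^1·(5/255); sign now -1
reciprocity: (5/255) = +1·(255/5) since 5 mod 4 = 1, 255 mod 4 = 3; sign now -1
(255/5) = (0/5)   [reduce mod 5]
(0/5) = 0   [gcd(a, n) > 1]; final value = 0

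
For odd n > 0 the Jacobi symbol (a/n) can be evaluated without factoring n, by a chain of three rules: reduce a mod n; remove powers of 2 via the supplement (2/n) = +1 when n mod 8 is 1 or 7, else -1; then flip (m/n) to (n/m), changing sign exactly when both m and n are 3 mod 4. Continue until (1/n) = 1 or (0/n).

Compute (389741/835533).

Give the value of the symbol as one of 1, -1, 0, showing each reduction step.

1

reciprocity: (389741/835533) = +1·(835533/389741) since 389741 mod 4 = 1, 835533 mod 4 = 1; sign now +1
(835533/389741) = (56051/389741)   [reduce mod 389741]
reciprocity: (56051/389741) = +1·(389741/56051) since 56051 mod 4 = 3, 389741 mod 4 = 1; sign now +1
(389741/56051) = (53435/56051)   [reduce mod 56051]
reciprocity: (53435/56051) = -1·(56051/53435) since 53435 mod 4 = 3, 56051 mod 4 = 3; sign now -1
(56051/53435) = (2616/53435)   [reduce mod 53435]
2616 = 2^3·327; (2/53435) = -1 since 53435 mod 8 = 3, so (2616/53435) = (-1)^3·(327/53435); sign now +1
reciprocity: (327/53435) = -1·(53435/327) since 327 mod 4 = 3, 53435 mod 4 = 3; sign now -1
(53435/327) = (134/327)   [reduce mod 327]
134 = 2^1·67; (2/327) = +1 since 327 mod 8 = 7, so (134/327) = (+1)^1·(67/327); sign now -1
reciprocity: (67/327) = -1·(327/67) since 67 mod 4 = 3, 327 mod 4 = 3; sign now +1
(327/67) = (59/67)   [reduce mod 67]
reciprocity: (59/67) = -1·(67/59) since 59 mod 4 = 3, 67 mod 4 = 3; sign now -1
(67/59) = (8/59)   [reduce mod 59]
8 = 2^3·1; (2/59) = -1 since 59 mod 8 = 3, so (8/59) = (-1)^3·(1/59); sign now +1
(1/59) = 1; final value = sign = +1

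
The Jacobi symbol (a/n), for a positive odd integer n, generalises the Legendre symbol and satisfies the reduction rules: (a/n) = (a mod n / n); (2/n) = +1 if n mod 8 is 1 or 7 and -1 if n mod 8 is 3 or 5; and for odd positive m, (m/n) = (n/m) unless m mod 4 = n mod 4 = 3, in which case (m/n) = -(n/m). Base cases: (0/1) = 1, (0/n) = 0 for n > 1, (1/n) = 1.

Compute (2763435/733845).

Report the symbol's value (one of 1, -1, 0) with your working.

0

(2763435/733845): 2763435 mod 733845 = 561900, so (2763435/733845) = (561900/733845)
factor out 2^2: 561900 = 2^2·140475; with 733845 mod 8 = 5, (2/733845) = -1; sign now +1; continue with (140475/733845)
flip (140475/733845) -> (733845/140475): both odd, 140475 mod 4 = 3, 733845 mod 4 = 1, so the flip contributes +1; sign now +1
(733845/140475): 733845 mod 140475 = 31470, so (733845/140475) = (31470/140475)
factor out 2^1: 31470 = 2^1·15735; with 140475 mod 8 = 3, (2/140475) = -1; sign now -1; continue with (15735/140475)
flip (15735/140475) -> (140475/15735): both odd, 15735 mod 4 = 3, 140475 mod 4 = 3, so the flip contributes -1; sign now +1
(140475/15735): 140475 mod 15735 = 14595, so (140475/15735) = (14595/15735)
flip (14595/15735) -> (15735/14595): both odd, 14595 mod 4 = 3, 15735 mod 4 = 3, so the flip contributes -1; sign now -1
(15735/14595): 15735 mod 14595 = 1140, so (15735/14595) = (1140/14595)
factor out 2^2: 1140 = 2^2·285; with 14595 mod 8 = 3, (2/14595) = -1; sign now -1; continue with (285/14595)
flip (285/14595) -> (14595/285): both odd, 285 mod 4 = 1, 14595 mod 4 = 3, so the flip contributes +1; sign now -1
(14595/285): 14595 mod 285 = 60, so (14595/285) = (60/285)
factor out 2^2: 60 = 2^2·15; with 285 mod 8 = 5, (2/285) = -1; sign now -1; continue with (15/285)
flip (15/285) -> (285/15): both odd, 15 mod 4 = 3, 285 mod 4 = 1, so the flip contributes +1; sign now -1
(285/15): 285 mod 15 = 0, so (285/15) = (0/15)
reached (0/15); gcd(a, n) > 1, so (0/15) = 0 and the symbol is 0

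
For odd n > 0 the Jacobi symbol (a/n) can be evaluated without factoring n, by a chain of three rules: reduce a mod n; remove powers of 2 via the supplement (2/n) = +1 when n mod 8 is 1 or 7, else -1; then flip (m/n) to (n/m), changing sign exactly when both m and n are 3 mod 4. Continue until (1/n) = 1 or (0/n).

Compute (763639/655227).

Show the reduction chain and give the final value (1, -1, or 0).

(763639/655227): 763639 mod 655227 = 108412, so (763639/655227) = (108412/655227)
factor out 2^2: 108412 = 2^2·27103; with 655227 mod 8 = 3, (2/655227) = -1; sign now +1; continue with (27103/655227)
flip (27103/655227) -> (655227/27103): both odd, 27103 mod 4 = 3, 655227 mod 4 = 3, so the flip contributes -1; sign now -1
(655227/27103): 655227 mod 27103 = 4755, so (655227/27103) = (4755/27103)
flip (4755/27103) -> (27103/4755): both odd, 4755 mod 4 = 3, 27103 mod 4 = 3, so the flip contributes -1; sign now +1
(27103/4755): 27103 mod 4755 = 3328, so (27103/4755) = (3328/4755)
factor out 2^8: 3328 = 2^8·13; with 4755 mod 8 = 3, (2/4755) = -1; sign now +1; continue with (13/4755)
flip (13/4755) -> (4755/13): both odd, 13 mod 4 = 1, 4755 mod 4 = 3, so the flip contributes +1; sign now +1
(4755/13): 4755 mod 13 = 10, so (4755/13) = (10/13)
factor out 2^1: 10 = 2^1·5; with 13 mod 8 = 5, (2/13) = -1; sign now -1; continue with (5/13)
flip (5/13) -> (13/5): both odd, 5 mod 4 = 1, 13 mod 4 = 1, so the flip contributes +1; sign now -1
(13/5): 13 mod 5 = 3, so (13/5) = (3/5)
flip (3/5) -> (5/3): both odd, 3 mod 4 = 3, 5 mod 4 = 1, so the flip contributes +1; sign now -1
(5/3): 5 mod 3 = 2, so (5/3) = (2/3)
factor out 2^1: 2 = 2^1·1; with 3 mod 8 = 3, (2/3) = -1; sign now +1; continue with (1/3)
reached (1/3) = 1, so the symbol is +1

1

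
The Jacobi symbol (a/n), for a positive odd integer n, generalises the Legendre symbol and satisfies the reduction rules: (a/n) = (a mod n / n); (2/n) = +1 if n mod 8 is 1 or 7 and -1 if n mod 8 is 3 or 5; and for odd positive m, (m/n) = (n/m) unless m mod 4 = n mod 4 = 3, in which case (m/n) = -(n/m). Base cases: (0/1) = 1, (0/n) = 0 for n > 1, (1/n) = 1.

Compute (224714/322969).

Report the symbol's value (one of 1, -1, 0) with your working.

factor out 2^1: 224714 = 2^1·112357; with 322969 mod 8 = 1, (2/322969) = +1; sign now +1; continue with (112357/322969)
flip (112357/322969) -> (322969/112357): both odd, 112357 mod 4 = 1, 322969 mod 4 = 1, so the flip contributes +1; sign now +1
(322969/112357): 322969 mod 112357 = 98255, so (322969/112357) = (98255/112357)
flip (98255/112357) -> (112357/98255): both odd, 98255 mod 4 = 3, 112357 mod 4 = 1, so the flip contributes +1; sign now +1
(112357/98255): 112357 mod 98255 = 14102, so (112357/98255) = (14102/98255)
factor out 2^1: 14102 = 2^1·7051; with 98255 mod 8 = 7, (2/98255) = +1; sign now +1; continue with (7051/98255)
flip (7051/98255) -> (98255/7051): both odd, 7051 mod 4 = 3, 98255 mod 4 = 3, so the flip contributes -1; sign now -1
(98255/7051): 98255 mod 7051 = 6592, so (98255/7051) = (6592/7051)
factor out 2^6: 6592 = 2^6·103; with 7051 mod 8 = 3, (2/7051) = -1; sign now -1; continue with (103/7051)
flip (103/7051) -> (7051/103): both odd, 103 mod 4 = 3, 7051 mod 4 = 3, so the flip contributes -1; sign now +1
(7051/103): 7051 mod 103 = 47, so (7051/103) = (47/103)
flip (47/103) -> (103/47): both odd, 47 mod 4 = 3, 103 mod 4 = 3, so the flip contributes -1; sign now -1
(103/47): 103 mod 47 = 9, so (103/47) = (9/47)
flip (9/47) -> (47/9): both odd, 9 mod 4 = 1, 47 mod 4 = 3, so the flip contributes +1; sign now -1
(47/9): 47 mod 9 = 2, so (47/9) = (2/9)
factor out 2^1: 2 = 2^1·1; with 9 mod 8 = 1, (2/9) = +1; sign now -1; continue with (1/9)
reached (1/9) = 1, so the symbol is -1

-1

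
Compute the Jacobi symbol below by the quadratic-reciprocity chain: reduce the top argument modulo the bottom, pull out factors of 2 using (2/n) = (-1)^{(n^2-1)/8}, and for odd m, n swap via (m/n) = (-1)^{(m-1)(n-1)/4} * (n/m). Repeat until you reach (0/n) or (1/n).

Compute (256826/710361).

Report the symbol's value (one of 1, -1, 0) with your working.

-1

256826 = 2^1·128413; (2/710361) = +1 since 710361 mod 8 = 1, so (256826/710361) = (+1)^1·(128413/710361); sign now +1
reciprocity: (128413/710361) = +1·(710361/128413) since 128413 mod 4 = 1, 710361 mod 4 = 1; sign now +1
(710361/128413) = (68296/128413)   [reduce mod 128413]
68296 = 2^3·8537; (2/128413) = -1 since 128413 mod 8 = 5, so (68296/128413) = (-1)^3·(8537/128413); sign now -1
reciprocity: (8537/128413) = +1·(128413/8537) since 8537 mod 4 = 1, 128413 mod 4 = 1; sign now -1
(128413/8537) = (358/8537)   [reduce mod 8537]
358 = 2^1·179; (2/8537) = +1 since 8537 mod 8 = 1, so (358/8537) = (+1)^1·(179/8537); sign now -1
reciprocity: (179/8537) = +1·(8537/179) since 179 mod 4 = 3, 8537 mod 4 = 1; sign now -1
(8537/179) = (124/179)   [reduce mod 179]
124 = 2^2·31; (2/179) = -1 since 179 mod 8 = 3, so (124/179) = (-1)^2·(31/179); sign now -1
reciprocity: (31/179) = -1·(179/31) since 31 mod 4 = 3, 179 mod 4 = 3; sign now +1
(179/31) = (24/31)   [reduce mod 31]
24 = 2^3·3; (2/31) = +1 since 31 mod 8 = 7, so (24/31) = (+1)^3·(3/31); sign now +1
reciprocity: (3/31) = -1·(31/3) since 3 mod 4 = 3, 31 mod 4 = 3; sign now -1
(31/3) = (1/3)   [reduce mod 3]
(1/3) = 1; final value = sign = -1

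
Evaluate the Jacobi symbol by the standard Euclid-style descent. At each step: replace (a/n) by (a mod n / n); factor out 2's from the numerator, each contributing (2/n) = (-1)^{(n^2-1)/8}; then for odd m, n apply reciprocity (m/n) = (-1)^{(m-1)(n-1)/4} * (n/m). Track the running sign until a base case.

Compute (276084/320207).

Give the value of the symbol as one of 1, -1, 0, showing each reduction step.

factor out 2^2: 276084 = 2^2·69021; with 320207 mod 8 = 7, (2/320207) = +1; sign now +1; continue with (69021/320207)
flip (69021/320207) -> (320207/69021): both odd, 69021 mod 4 = 1, 320207 mod 4 = 3, so the flip contributes +1; sign now +1
(320207/69021): 320207 mod 69021 = 44123, so (320207/69021) = (44123/69021)
flip (44123/69021) -> (69021/44123): both odd, 44123 mod 4 = 3, 69021 mod 4 = 1, so the flip contributes +1; sign now +1
(69021/44123): 69021 mod 44123 = 24898, so (69021/44123) = (24898/44123)
factor out 2^1: 24898 = 2^1·12449; with 44123 mod 8 = 3, (2/44123) = -1; sign now -1; continue with (12449/44123)
flip (12449/44123) -> (44123/12449): both odd, 12449 mod 4 = 1, 44123 mod 4 = 3, so the flip contributes +1; sign now -1
(44123/12449): 44123 mod 12449 = 6776, so (44123/12449) = (6776/12449)
factor out 2^3: 6776 = 2^3·847; with 12449 mod 8 = 1, (2/12449) = +1; sign now -1; continue with (847/12449)
flip (847/12449) -> (12449/847): both odd, 847 mod 4 = 3, 12449 mod 4 = 1, so the flip contributes +1; sign now -1
(12449/847): 12449 mod 847 = 591, so (12449/847) = (591/847)
flip (591/847) -> (847/591): both odd, 591 mod 4 = 3, 847 mod 4 = 3, so the flip contributes -1; sign now +1
(847/591): 847 mod 591 = 256, so (847/591) = (256/591)
factor out 2^8: 256 = 2^8·1; with 591 mod 8 = 7, (2/591) = +1; sign now +1; continue with (1/591)
reached (1/591) = 1, so the symbol is +1

1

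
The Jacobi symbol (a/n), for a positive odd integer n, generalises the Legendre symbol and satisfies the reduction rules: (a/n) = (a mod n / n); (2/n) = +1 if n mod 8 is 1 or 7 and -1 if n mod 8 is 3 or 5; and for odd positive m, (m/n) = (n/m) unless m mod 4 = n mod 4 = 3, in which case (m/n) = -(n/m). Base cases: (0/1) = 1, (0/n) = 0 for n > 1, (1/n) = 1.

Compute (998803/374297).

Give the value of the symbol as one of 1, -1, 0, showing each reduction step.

-1

(998803/374297): 998803 mod 374297 = 250209, so (998803/374297) = (250209/374297)
flip (250209/374297) -> (374297/250209): both odd, 250209 mod 4 = 1, 374297 mod 4 = 1, so the flip contributes +1; sign now +1
(374297/250209): 374297 mod 250209 = 124088, so (374297/250209) = (124088/250209)
factor out 2^3: 124088 = 2^3·15511; with 250209 mod 8 = 1, (2/250209) = +1; sign now +1; continue with (15511/250209)
flip (15511/250209) -> (250209/15511): both odd, 15511 mod 4 = 3, 250209 mod 4 = 1, so the flip contributes +1; sign now +1
(250209/15511): 250209 mod 15511 = 2033, so (250209/15511) = (2033/15511)
flip (2033/15511) -> (15511/2033): both odd, 2033 mod 4 = 1, 15511 mod 4 = 3, so the flip contributes +1; sign now +1
(15511/2033): 15511 mod 2033 = 1280, so (15511/2033) = (1280/2033)
factor out 2^8: 1280 = 2^8·5; with 2033 mod 8 = 1, (2/2033) = +1; sign now +1; continue with (5/2033)
flip (5/2033) -> (2033/5): both odd, 5 mod 4 = 1, 2033 mod 4 = 1, so the flip contributes +1; sign now +1
(2033/5): 2033 mod 5 = 3, so (2033/5) = (3/5)
flip (3/5) -> (5/3): both odd, 3 mod 4 = 3, 5 mod 4 = 1, so the flip contributes +1; sign now +1
(5/3): 5 mod 3 = 2, so (5/3) = (2/3)
factor out 2^1: 2 = 2^1·1; with 3 mod 8 = 3, (2/3) = -1; sign now -1; continue with (1/3)
reached (1/3) = 1, so the symbol is -1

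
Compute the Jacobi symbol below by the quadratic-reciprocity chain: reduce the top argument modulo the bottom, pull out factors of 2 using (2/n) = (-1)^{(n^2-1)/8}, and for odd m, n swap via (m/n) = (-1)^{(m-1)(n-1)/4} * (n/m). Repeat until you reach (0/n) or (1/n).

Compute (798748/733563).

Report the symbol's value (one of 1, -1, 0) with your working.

(798748/733563): 798748 mod 733563 = 65185, so (798748/733563) = (65185/733563)
flip (65185/733563) -> (733563/65185): both odd, 65185 mod 4 = 1, 733563 mod 4 = 3, so the flip contributes +1; sign now +1
(733563/65185): 733563 mod 65185 = 16528, so (733563/65185) = (16528/65185)
factor out 2^4: 16528 = 2^4·1033; with 65185 mod 8 = 1, (2/65185) = +1; sign now +1; continue with (1033/65185)
flip (1033/65185) -> (65185/1033): both odd, 1033 mod 4 = 1, 65185 mod 4 = 1, so the flip contributes +1; sign now +1
(65185/1033): 65185 mod 1033 = 106, so (65185/1033) = (106/1033)
factor out 2^1: 106 = 2^1·53; with 1033 mod 8 = 1, (2/1033) = +1; sign now +1; continue with (53/1033)
flip (53/1033) -> (1033/53): both odd, 53 mod 4 = 1, 1033 mod 4 = 1, so the flip contributes +1; sign now +1
(1033/53): 1033 mod 53 = 26, so (1033/53) = (26/53)
factor out 2^1: 26 = 2^1·13; with 53 mod 8 = 5, (2/53) = -1; sign now -1; continue with (13/53)
flip (13/53) -> (53/13): both odd, 13 mod 4 = 1, 53 mod 4 = 1, so the flip contributes +1; sign now -1
(53/13): 53 mod 13 = 1, so (53/13) = (1/13)
reached (1/13) = 1, so the symbol is -1

-1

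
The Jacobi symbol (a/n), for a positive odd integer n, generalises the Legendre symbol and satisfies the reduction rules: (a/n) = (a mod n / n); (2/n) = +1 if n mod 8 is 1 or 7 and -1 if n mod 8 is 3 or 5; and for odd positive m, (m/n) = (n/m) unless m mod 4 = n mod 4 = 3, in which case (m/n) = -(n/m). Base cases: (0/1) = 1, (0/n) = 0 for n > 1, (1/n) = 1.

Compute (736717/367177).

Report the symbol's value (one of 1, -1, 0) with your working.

-1

(736717/367177) = (2363/367177)   [reduce mod 367177]
reciprocity: (2363/367177) = +1·(367177/2363) since 2363 mod 4 = 3, 367177 mod 4 = 1; sign now +1
(367177/2363) = (912/2363)   [reduce mod 2363]
912 = 2^4·57; (2/2363) = -1 since 2363 mod 8 = 3, so (912/2363) = (-1)^4·(57/2363); sign now +1
reciprocity: (57/2363) = +1·(2363/57) since 57 mod 4 = 1, 2363 mod 4 = 3; sign now +1
(2363/57) = (26/57)   [reduce mod 57]
26 = 2^1·13; (2/57) = +1 since 57 mod 8 = 1, so (26/57) = (+1)^1·(13/57); sign now +1
reciprocity: (13/57) = +1·(57/13) since 13 mod 4 = 1, 57 mod 4 = 1; sign now +1
(57/13) = (5/13)   [reduce mod 13]
reciprocity: (5/13) = +1·(13/5) since 5 mod 4 = 1, 13 mod 4 = 1; sign now +1
(13/5) = (3/5)   [reduce mod 5]
reciprocity: (3/5) = +1·(5/3) since 3 mod 4 = 3, 5 mod 4 = 1; sign now +1
(5/3) = (2/3)   [reduce mod 3]
2 = 2^1·1; (2/3) = -1 since 3 mod 8 = 3, so (2/3) = (-1)^1·(1/3); sign now -1
(1/3) = 1; final value = sign = -1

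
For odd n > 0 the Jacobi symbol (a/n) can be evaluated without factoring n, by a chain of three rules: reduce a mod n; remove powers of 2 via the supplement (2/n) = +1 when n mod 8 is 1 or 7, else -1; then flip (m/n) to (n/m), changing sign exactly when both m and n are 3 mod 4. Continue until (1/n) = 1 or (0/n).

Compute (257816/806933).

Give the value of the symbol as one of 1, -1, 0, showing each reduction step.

257816 = 2^3·32227; (2/806933) = -1 since 806933 mod 8 = 5, so (257816/806933) = (-1)^3·(32227/806933); sign now -1
reciprocity: (32227/806933) = +1·(806933/32227) since 32227 mod 4 = 3, 806933 mod 4 = 1; sign now -1
(806933/32227) = (1258/32227)   [reduce mod 32227]
1258 = 2^1·629; (2/32227) = -1 since 32227 mod 8 = 3, so (1258/32227) = (-1)^1·(629/32227); sign now +1
reciprocity: (629/32227) = +1·(32227/629) since 629 mod 4 = 1, 32227 mod 4 = 3; sign now +1
(32227/629) = (148/629)   [reduce mod 629]
148 = 2^2·37; (2/629) = -1 since 629 mod 8 = 5, so (148/629) = (-1)^2·(37/629); sign now +1
reciprocity: (37/629) = +1·(629/37) since 37 mod 4 = 1, 629 mod 4 = 1; sign now +1
(629/37) = (0/37)   [reduce mod 37]
(0/37) = 0   [gcd(a, n) > 1]; final value = 0

0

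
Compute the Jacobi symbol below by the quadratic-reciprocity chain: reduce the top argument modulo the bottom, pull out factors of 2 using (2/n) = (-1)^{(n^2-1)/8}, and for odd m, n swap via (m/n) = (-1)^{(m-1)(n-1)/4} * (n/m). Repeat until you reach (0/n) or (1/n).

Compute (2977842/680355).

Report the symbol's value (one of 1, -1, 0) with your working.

(2977842/680355) = (256422/680355)   [reduce mod 680355]
256422 = 2^1·128211; (2/680355) = -1 since 680355 mod 8 = 3, so (256422/680355) = (-1)^1·(128211/680355); sign now -1
reciprocity: (128211/680355) = -1·(680355/128211) since 128211 mod 4 = 3, 680355 mod 4 = 3; sign now +1
(680355/128211) = (39300/128211)   [reduce mod 128211]
39300 = 2^2·9825; (2/128211) = -1 since 128211 mod 8 = 3, so (39300/128211) = (-1)^2·(9825/128211); sign now +1
reciprocity: (9825/128211) = +1·(128211/9825) since 9825 mod 4 = 1, 128211 mod 4 = 3; sign now +1
(128211/9825) = (486/9825)   [reduce mod 9825]
486 = 2^1·243; (2/9825) = +1 since 9825 mod 8 = 1, so (486/9825) = (+1)^1·(243/9825); sign now +1
reciprocity: (243/9825) = +1·(9825/243) since 243 mod 4 = 3, 9825 mod 4 = 1; sign now +1
(9825/243) = (105/243)   [reduce mod 243]
reciprocity: (105/243) = +1·(243/105) since 105 mod 4 = 1, 243 mod 4 = 3; sign now +1
(243/105) = (33/105)   [reduce mod 105]
reciprocity: (33/105) = +1·(105/33) since 33 mod 4 = 1, 105 mod 4 = 1; sign now +1
(105/33) = (6/33)   [reduce mod 33]
6 = 2^1·3; (2/33) = +1 since 33 mod 8 = 1, so (6/33) = (+1)^1·(3/33); sign now +1
reciprocity: (3/33) = +1·(33/3) since 3 mod 4 = 3, 33 mod 4 = 1; sign now +1
(33/3) = (0/3)   [reduce mod 3]
(0/3) = 0   [gcd(a, n) > 1]; final value = 0

0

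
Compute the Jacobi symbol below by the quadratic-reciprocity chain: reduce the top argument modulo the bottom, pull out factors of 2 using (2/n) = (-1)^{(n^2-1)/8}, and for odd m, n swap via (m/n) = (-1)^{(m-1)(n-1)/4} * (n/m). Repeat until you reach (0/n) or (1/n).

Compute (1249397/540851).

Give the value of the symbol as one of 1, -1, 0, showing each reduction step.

1

(1249397/540851) = (167695/540851)   [reduce mod 540851]
reciprocity: (167695/540851) = -1·(540851/167695) since 167695 mod 4 = 3, 540851 mod 4 = 3; sign now -1
(540851/167695) = (37766/167695)   [reduce mod 167695]
37766 = 2^1·18883; (2/167695) = +1 since 167695 mod 8 = 7, so (37766/167695) = (+1)^1·(18883/167695); sign now -1
reciprocity: (18883/167695) = -1·(167695/18883) since 18883 mod 4 = 3, 167695 mod 4 = 3; sign now +1
(167695/18883) = (16631/18883)   [reduce mod 18883]
reciprocity: (16631/18883) = -1·(18883/16631) since 16631 mod 4 = 3, 18883 mod 4 = 3; sign now -1
(18883/16631) = (2252/16631)   [reduce mod 16631]
2252 = 2^2·563; (2/16631) = +1 since 16631 mod 8 = 7, so (2252/16631) = (+1)^2·(563/16631); sign now -1
reciprocity: (563/16631) = -1·(16631/563) since 563 mod 4 = 3, 16631 mod 4 = 3; sign now +1
(16631/563) = (304/563)   [reduce mod 563]
304 = 2^4·19; (2/563) = -1 since 563 mod 8 = 3, so (304/563) = (-1)^4·(19/563); sign now +1
reciprocity: (19/563) = -1·(563/19) since 19 mod 4 = 3, 563 mod 4 = 3; sign now -1
(563/19) = (12/19)   [reduce mod 19]
12 = 2^2·3; (2/19) = -1 since 19 mod 8 = 3, so (12/19) = (-1)^2·(3/19); sign now -1
reciprocity: (3/19) = -1·(19/3) since 3 mod 4 = 3, 19 mod 4 = 3; sign now +1
(19/3) = (1/3)   [reduce mod 3]
(1/3) = 1; final value = sign = +1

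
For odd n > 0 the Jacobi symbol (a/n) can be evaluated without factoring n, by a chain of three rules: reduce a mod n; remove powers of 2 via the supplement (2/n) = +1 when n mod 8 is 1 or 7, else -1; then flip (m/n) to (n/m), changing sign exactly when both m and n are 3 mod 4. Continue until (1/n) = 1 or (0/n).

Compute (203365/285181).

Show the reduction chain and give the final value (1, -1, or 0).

-1

reciprocity: (203365/285181) = +1·(285181/203365) since 203365 mod 4 = 1, 285181 mod 4 = 1; sign now +1
(285181/203365) = (81816/203365)   [reduce mod 203365]
81816 = 2^3·10227; (2/203365) = -1 since 203365 mod 8 = 5, so (81816/203365) = (-1)^3·(10227/203365); sign now -1
reciprocity: (10227/203365) = +1·(203365/10227) since 10227 mod 4 = 3, 203365 mod 4 = 1; sign now -1
(203365/10227) = (9052/10227)   [reduce mod 10227]
9052 = 2^2·2263; (2/10227) = -1 since 10227 mod 8 = 3, so (9052/10227) = (-1)^2·(2263/10227); sign now -1
reciprocity: (2263/10227) = -1·(10227/2263) since 2263 mod 4 = 3, 10227 mod 4 = 3; sign now +1
(10227/2263) = (1175/2263)   [reduce mod 2263]
reciprocity: (1175/2263) = -1·(2263/1175) since 1175 mod 4 = 3, 2263 mod 4 = 3; sign now -1
(2263/1175) = (1088/1175)   [reduce mod 1175]
1088 = 2^6·17; (2/1175) = +1 since 1175 mod 8 = 7, so (1088/1175) = (+1)^6·(17/1175); sign now -1
reciprocity: (17/1175) = +1·(1175/17) since 17 mod 4 = 1, 1175 mod 4 = 3; sign now -1
(1175/17) = (2/17)   [reduce mod 17]
2 = 2^1·1; (2/17) = +1 since 17 mod 8 = 1, so (2/17) = (+1)^1·(1/17); sign now -1
(1/17) = 1; final value = sign = -1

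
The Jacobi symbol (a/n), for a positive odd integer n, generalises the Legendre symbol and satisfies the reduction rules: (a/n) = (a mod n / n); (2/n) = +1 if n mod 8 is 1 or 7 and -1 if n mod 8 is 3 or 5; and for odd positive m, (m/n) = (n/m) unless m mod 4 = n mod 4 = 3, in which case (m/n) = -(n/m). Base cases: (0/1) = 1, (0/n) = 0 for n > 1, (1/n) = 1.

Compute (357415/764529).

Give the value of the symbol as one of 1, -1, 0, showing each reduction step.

1

reciprocity: (357415/764529) = +1·(764529/357415) since 357415 mod 4 = 3, 764529 mod 4 = 1; sign now +1
(764529/357415) = (49699/357415)   [reduce mod 357415]
reciprocity: (49699/357415) = -1·(357415/49699) since 49699 mod 4 = 3, 357415 mod 4 = 3; sign now -1
(357415/49699) = (9522/49699)   [reduce mod 49699]
9522 = 2^1·4761; (2/49699) = -1 since 49699 mod 8 = 3, so (9522/49699) = (-1)^1·(4761/49699); sign now +1
reciprocity: (4761/49699) = +1·(49699/4761) since 4761 mod 4 = 1, 49699 mod 4 = 3; sign now +1
(49699/4761) = (2089/4761)   [reduce mod 4761]
reciprocity: (2089/4761) = +1·(4761/2089) since 2089 mod 4 = 1, 4761 mod 4 = 1; sign now +1
(4761/2089) = (583/2089)   [reduce mod 2089]
reciprocity: (583/2089) = +1·(2089/583) since 583 mod 4 = 3, 2089 mod 4 = 1; sign now +1
(2089/583) = (340/583)   [reduce mod 583]
340 = 2^2·85; (2/583) = +1 since 583 mod 8 = 7, so (340/583) = (+1)^2·(85/583); sign now +1
reciprocity: (85/583) = +1·(583/85) since 85 mod 4 = 1, 583 mod 4 = 3; sign now +1
(583/85) = (73/85)   [reduce mod 85]
reciprocity: (73/85) = +1·(85/73) since 73 mod 4 = 1, 85 mod 4 = 1; sign now +1
(85/73) = (12/73)   [reduce mod 73]
12 = 2^2·3; (2/73) = +1 since 73 mod 8 = 1, so (12/73) = (+1)^2·(3/73); sign now +1
reciprocity: (3/73) = +1·(73/3) since 3 mod 4 = 3, 73 mod 4 = 1; sign now +1
(73/3) = (1/3)   [reduce mod 3]
(1/3) = 1; final value = sign = +1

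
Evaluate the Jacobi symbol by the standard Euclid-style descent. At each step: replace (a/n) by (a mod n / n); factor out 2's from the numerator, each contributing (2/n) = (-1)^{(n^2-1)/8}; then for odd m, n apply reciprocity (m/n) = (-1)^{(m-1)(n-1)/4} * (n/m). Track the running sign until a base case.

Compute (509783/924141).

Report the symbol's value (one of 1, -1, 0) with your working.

flip (509783/924141) -> (924141/509783): both odd, 509783 mod 4 = 3, 924141 mod 4 = 1, so the flip contributes +1; sign now +1
(924141/509783): 924141 mod 509783 = 414358, so (924141/509783) = (414358/509783)
factor out 2^1: 414358 = 2^1·207179; with 509783 mod 8 = 7, (2/509783) = +1; sign now +1; continue with (207179/509783)
flip (207179/509783) -> (509783/207179): both odd, 207179 mod 4 = 3, 509783 mod 4 = 3, so the flip contributes -1; sign now -1
(509783/207179): 509783 mod 207179 = 95425, so (509783/207179) = (95425/207179)
flip (95425/207179) -> (207179/95425): both odd, 95425 mod 4 = 1, 207179 mod 4 = 3, so the flip contributes +1; sign now -1
(207179/95425): 207179 mod 95425 = 16329, so (207179/95425) = (16329/95425)
flip (16329/95425) -> (95425/16329): both odd, 16329 mod 4 = 1, 95425 mod 4 = 1, so the flip contributes +1; sign now -1
(95425/16329): 95425 mod 16329 = 13780, so (95425/16329) = (13780/16329)
factor out 2^2: 13780 = 2^2·3445; with 16329 mod 8 = 1, (2/16329) = +1; sign now -1; continue with (3445/16329)
flip (3445/16329) -> (16329/3445): both odd, 3445 mod 4 = 1, 16329 mod 4 = 1, so the flip contributes +1; sign now -1
(16329/3445): 16329 mod 3445 = 2549, so (16329/3445) = (2549/3445)
flip (2549/3445) -> (3445/2549): both odd, 2549 mod 4 = 1, 3445 mod 4 = 1, so the flip contributes +1; sign now -1
(3445/2549): 3445 mod 2549 = 896, so (3445/2549) = (896/2549)
factor out 2^7: 896 = 2^7·7; with 2549 mod 8 = 5, (2/2549) = -1; sign now +1; continue with (7/2549)
flip (7/2549) -> (2549/7): both odd, 7 mod 4 = 3, 2549 mod 4 = 1, so the flip contributes +1; sign now +1
(2549/7): 2549 mod 7 = 1, so (2549/7) = (1/7)
reached (1/7) = 1, so the symbol is +1

1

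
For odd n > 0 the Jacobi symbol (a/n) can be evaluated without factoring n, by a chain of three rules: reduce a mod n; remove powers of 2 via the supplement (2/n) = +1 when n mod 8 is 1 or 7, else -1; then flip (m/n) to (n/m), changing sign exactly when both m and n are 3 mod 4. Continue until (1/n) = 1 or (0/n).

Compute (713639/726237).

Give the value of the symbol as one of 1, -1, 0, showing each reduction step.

1

reciprocity: (713639/726237) = +1·(726237/713639) since 713639 mod 4 = 3, 726237 mod 4 = 1; sign now +1
(726237/713639) = (12598/713639)   [reduce mod 713639]
12598 = 2^1·6299; (2/713639) = +1 since 713639 mod 8 = 7, so (12598/713639) = (+1)^1·(6299/713639); sign now +1
reciprocity: (6299/713639) = -1·(713639/6299) since 6299 mod 4 = 3, 713639 mod 4 = 3; sign now -1
(713639/6299) = (1852/6299)   [reduce mod 6299]
1852 = 2^2·463; (2/6299) = -1 since 6299 mod 8 = 3, so (1852/6299) = (-1)^2·(463/6299); sign now -1
reciprocity: (463/6299) = -1·(6299/463) since 463 mod 4 = 3, 6299 mod 4 = 3; sign now +1
(6299/463) = (280/463)   [reduce mod 463]
280 = 2^3·35; (2/463) = +1 since 463 mod 8 = 7, so (280/463) = (+1)^3·(35/463); sign now +1
reciprocity: (35/463) = -1·(463/35) since 35 mod 4 = 3, 463 mod 4 = 3; sign now -1
(463/35) = (8/35)   [reduce mod 35]
8 = 2^3·1; (2/35) = -1 since 35 mod 8 = 3, so (8/35) = (-1)^3·(1/35); sign now +1
(1/35) = 1; final value = sign = +1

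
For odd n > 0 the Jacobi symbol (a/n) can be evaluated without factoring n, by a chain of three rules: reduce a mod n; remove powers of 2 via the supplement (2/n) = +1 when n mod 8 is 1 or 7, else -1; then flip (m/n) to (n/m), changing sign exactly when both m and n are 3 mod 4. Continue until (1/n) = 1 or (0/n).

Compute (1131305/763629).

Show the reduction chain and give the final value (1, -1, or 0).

(1131305/763629) = (367676/763629)   [reduce mod 763629]
367676 = 2^2·91919; (2/763629) = -1 since 763629 mod 8 = 5, so (367676/763629) = (-1)^2·(91919/763629); sign now +1
reciprocity: (91919/763629) = +1·(763629/91919) since 91919 mod 4 = 3, 763629 mod 4 = 1; sign now +1
(763629/91919) = (28277/91919)   [reduce mod 91919]
reciprocity: (28277/91919) = +1·(91919/28277) since 28277 mod 4 = 1, 91919 mod 4 = 3; sign now +1
(91919/28277) = (7088/28277)   [reduce mod 28277]
7088 = 2^4·443; (2/28277) = -1 since 28277 mod 8 = 5, so (7088/28277) = (-1)^4·(443/28277); sign now +1
reciprocity: (443/28277) = +1·(28277/443) since 443 mod 4 = 3, 28277 mod 4 = 1; sign now +1
(28277/443) = (368/443)   [reduce mod 443]
368 = 2^4·23; (2/443) = -1 since 443 mod 8 = 3, so (368/443) = (-1)^4·(23/443); sign now +1
reciprocity: (23/443) = -1·(443/23) since 23 mod 4 = 3, 443 mod 4 = 3; sign now -1
(443/23) = (6/23)   [reduce mod 23]
6 = 2^1·3; (2/23) = +1 since 23 mod 8 = 7, so (6/23) = (+1)^1·(3/23); sign now -1
reciprocity: (3/23) = -1·(23/3) since 3 mod 4 = 3, 23 mod 4 = 3; sign now +1
(23/3) = (2/3)   [reduce mod 3]
2 = 2^1·1; (2/3) = -1 since 3 mod 8 = 3, so (2/3) = (-1)^1·(1/3); sign now -1
(1/3) = 1; final value = sign = -1

-1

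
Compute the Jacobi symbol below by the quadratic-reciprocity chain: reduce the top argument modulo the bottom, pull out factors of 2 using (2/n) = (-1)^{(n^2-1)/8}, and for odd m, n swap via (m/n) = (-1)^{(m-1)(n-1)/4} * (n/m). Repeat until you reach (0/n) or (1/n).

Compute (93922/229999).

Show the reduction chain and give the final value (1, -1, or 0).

1

factor out 2^1: 93922 = 2^1·46961; with 229999 mod 8 = 7, (2/229999) = +1; sign now +1; continue with (46961/229999)
flip (46961/229999) -> (229999/46961): both odd, 46961 mod 4 = 1, 229999 mod 4 = 3, so the flip contributes +1; sign now +1
(229999/46961): 229999 mod 46961 = 42155, so (229999/46961) = (42155/46961)
flip (42155/46961) -> (46961/42155): both odd, 42155 mod 4 = 3, 46961 mod 4 = 1, so the flip contributes +1; sign now +1
(46961/42155): 46961 mod 42155 = 4806, so (46961/42155) = (4806/42155)
factor out 2^1: 4806 = 2^1·2403; with 42155 mod 8 = 3, (2/42155) = -1; sign now -1; continue with (2403/42155)
flip (2403/42155) -> (42155/2403): both odd, 2403 mod 4 = 3, 42155 mod 4 = 3, so the flip contributes -1; sign now +1
(42155/2403): 42155 mod 2403 = 1304, so (42155/2403) = (1304/2403)
factor out 2^3: 1304 = 2^3·163; with 2403 mod 8 = 3, (2/2403) = -1; sign now -1; continue with (163/2403)
flip (163/2403) -> (2403/163): both odd, 163 mod 4 = 3, 2403 mod 4 = 3, so the flip contributes -1; sign now +1
(2403/163): 2403 mod 163 = 121, so (2403/163) = (121/163)
flip (121/163) -> (163/121): both odd, 121 mod 4 = 1, 163 mod 4 = 3, so the flip contributes +1; sign now +1
(163/121): 163 mod 121 = 42, so (163/121) = (42/121)
factor out 2^1: 42 = 2^1·21; with 121 mod 8 = 1, (2/121) = +1; sign now +1; continue with (21/121)
flip (21/121) -> (121/21): both odd, 21 mod 4 = 1, 121 mod 4 = 1, so the flip contributes +1; sign now +1
(121/21): 121 mod 21 = 16, so (121/21) = (16/21)
factor out 2^4: 16 = 2^4·1; with 21 mod 8 = 5, (2/21) = -1; sign now +1; continue with (1/21)
reached (1/21) = 1, so the symbol is +1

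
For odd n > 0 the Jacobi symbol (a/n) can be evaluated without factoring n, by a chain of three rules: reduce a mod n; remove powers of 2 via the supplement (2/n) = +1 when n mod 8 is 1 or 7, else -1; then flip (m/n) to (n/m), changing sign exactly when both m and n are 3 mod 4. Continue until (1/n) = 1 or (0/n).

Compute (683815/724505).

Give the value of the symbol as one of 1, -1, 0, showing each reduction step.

0

reciprocity: (683815/724505) = +1·(724505/683815) since 683815 mod 4 = 3, 724505 mod 4 = 1; sign now +1
(724505/683815) = (40690/683815)   [reduce mod 683815]
40690 = 2^1·20345; (2/683815) = +1 since 683815 mod 8 = 7, so (40690/683815) = (+1)^1·(20345/683815); sign now +1
reciprocity: (20345/683815) = +1·(683815/20345) since 20345 mod 4 = 1, 683815 mod 4 = 3; sign now +1
(683815/20345) = (12430/20345)   [reduce mod 20345]
12430 = 2^1·6215; (2/20345) = +1 since 20345 mod 8 = 1, so (12430/20345) = (+1)^1·(6215/20345); sign now +1
reciprocity: (6215/20345) = +1·(20345/6215) since 6215 mod 4 = 3, 20345 mod 4 = 1; sign now +1
(20345/6215) = (1700/6215)   [reduce mod 6215]
1700 = 2^2·425; (2/6215) = +1 since 6215 mod 8 = 7, so (1700/6215) = (+1)^2·(425/6215); sign now +1
reciprocity: (425/6215) = +1·(6215/425) since 425 mod 4 = 1, 6215 mod 4 = 3; sign now +1
(6215/425) = (265/425)   [reduce mod 425]
reciprocity: (265/425) = +1·(425/265) since 265 mod 4 = 1, 425 mod 4 = 1; sign now +1
(425/265) = (160/265)   [reduce mod 265]
160 = 2^5·5; (2/265) = +1 since 265 mod 8 = 1, so (160/265) = (+1)^5·(5/265); sign now +1
reciprocity: (5/265) = +1·(265/5) since 5 mod 4 = 1, 265 mod 4 = 1; sign now +1
(265/5) = (0/5)   [reduce mod 5]
(0/5) = 0   [gcd(a, n) > 1]; final value = 0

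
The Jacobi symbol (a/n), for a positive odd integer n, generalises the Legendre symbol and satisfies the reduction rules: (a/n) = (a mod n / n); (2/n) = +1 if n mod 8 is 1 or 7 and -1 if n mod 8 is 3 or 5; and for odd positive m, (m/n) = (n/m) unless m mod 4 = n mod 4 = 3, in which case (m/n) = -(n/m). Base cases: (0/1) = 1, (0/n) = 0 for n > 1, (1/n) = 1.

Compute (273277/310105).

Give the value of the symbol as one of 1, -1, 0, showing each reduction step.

flip (273277/310105) -> (310105/273277): both odd, 273277 mod 4 = 1, 310105 mod 4 = 1, so the flip contributes +1; sign now +1
(310105/273277): 310105 mod 273277 = 36828, so (310105/273277) = (36828/273277)
factor out 2^2: 36828 = 2^2·9207; with 273277 mod 8 = 5, (2/273277) = -1; sign now +1; continue with (9207/273277)
flip (9207/273277) -> (273277/9207): both odd, 9207 mod 4 = 3, 273277 mod 4 = 1, so the flip contributes +1; sign now +1
(273277/9207): 273277 mod 9207 = 6274, so (273277/9207) = (6274/9207)
factor out 2^1: 6274 = 2^1·3137; with 9207 mod 8 = 7, (2/9207) = +1; sign now +1; continue with (3137/9207)
flip (3137/9207) -> (9207/3137): both odd, 3137 mod 4 = 1, 9207 mod 4 = 3, so the flip contributes +1; sign now +1
(9207/3137): 9207 mod 3137 = 2933, so (9207/3137) = (2933/3137)
flip (2933/3137) -> (3137/2933): both odd, 2933 mod 4 = 1, 3137 mod 4 = 1, so the flip contributes +1; sign now +1
(3137/2933): 3137 mod 2933 = 204, so (3137/2933) = (204/2933)
factor out 2^2: 204 = 2^2·51; with 2933 mod 8 = 5, (2/2933) = -1; sign now +1; continue with (51/2933)
flip (51/2933) -> (2933/51): both odd, 51 mod 4 = 3, 2933 mod 4 = 1, so the flip contributes +1; sign now +1
(2933/51): 2933 mod 51 = 26, so (2933/51) = (26/51)
factor out 2^1: 26 = 2^1·13; with 51 mod 8 = 3, (2/51) = -1; sign now -1; continue with (13/51)
flip (13/51) -> (51/13): both odd, 13 mod 4 = 1, 51 mod 4 = 3, so the flip contributes +1; sign now -1
(51/13): 51 mod 13 = 12, so (51/13) = (12/13)
factor out 2^2: 12 = 2^2·3; with 13 mod 8 = 5, (2/13) = -1; sign now -1; continue with (3/13)
flip (3/13) -> (13/3): both odd, 3 mod 4 = 3, 13 mod 4 = 1, so the flip contributes +1; sign now -1
(13/3): 13 mod 3 = 1, so (13/3) = (1/3)
reached (1/3) = 1, so the symbol is -1

-1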